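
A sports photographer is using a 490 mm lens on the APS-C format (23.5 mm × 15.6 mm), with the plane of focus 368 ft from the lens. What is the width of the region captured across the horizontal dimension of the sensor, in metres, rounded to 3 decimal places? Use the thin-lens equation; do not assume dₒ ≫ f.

5.356 m

dₒ: 368 ft × 304.8 mm/ft = 112166.40 mm.
Similar triangles through the lens centre give W/dₒ = w/dᵢ; with 1/f = 1/dₒ + 1/dᵢ this gives W = w·(dₒ − f)/f.
W = 23.5 mm × (112166 − 490) / 490 = 23.5 × 227.9110 ≈ 5355.909 mm = 5.35591 m.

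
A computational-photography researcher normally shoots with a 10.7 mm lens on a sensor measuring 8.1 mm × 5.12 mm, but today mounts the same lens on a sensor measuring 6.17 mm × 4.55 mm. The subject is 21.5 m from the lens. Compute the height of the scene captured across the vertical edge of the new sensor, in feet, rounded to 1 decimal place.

The focal length stays 10.7 mm; the relevant sensor dimension is now h = 4.55 mm. Object distance dₒ = 21.5 m = 21500 mm.
Thin-lens field height W = h·(dₒ − f)/f = 4.55 × (21500 − 10.7)/10.7 ≈ 9137.973 mm = 9137.973/304.8 ft = 29.9802 ft.

30.0 ft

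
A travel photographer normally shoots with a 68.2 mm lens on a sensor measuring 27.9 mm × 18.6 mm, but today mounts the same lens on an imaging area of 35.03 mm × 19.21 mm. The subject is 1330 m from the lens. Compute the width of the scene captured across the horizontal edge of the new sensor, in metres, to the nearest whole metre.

The focal length stays 68.2 mm; the relevant sensor dimension is now w = 35.03 mm. Object distance dₒ = 1330 m = 1.33e+06 mm.
Thin-lens field width W = w·(dₒ − f)/f = 35.03 × (1.33e+06 − 68.2)/68.2 ≈ 683101.334 mm = 683.101 m.

683 m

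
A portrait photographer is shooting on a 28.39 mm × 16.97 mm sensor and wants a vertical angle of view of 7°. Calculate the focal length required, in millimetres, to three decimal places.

138.729 mm

From α = 2·arctan(h/2f) we get f = h / (2·tan(α/2)).
With h = 16.97 mm and α/2 = 3.5°, tan(α/2) ≈ 0.06116, so f ≈ 16.97 / 0.12233 ≈ 138.7285 mm.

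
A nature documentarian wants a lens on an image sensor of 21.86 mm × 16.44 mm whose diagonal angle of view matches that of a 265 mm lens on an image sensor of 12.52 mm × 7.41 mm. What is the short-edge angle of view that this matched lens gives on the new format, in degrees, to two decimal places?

1.89°

Sensor diagonal = √(12.52² + 7.41²) = √211.6585 ≈ 14.5485 mm.
Sensor diagonal = √(21.86² + 16.44²) = √748.1332 ≈ 27.3520 mm.
Equal diagonal AOV ⇒ f₂ = f₁ · 27.3520/14.5485 = 265 × 1.88006 ≈ 498.2158 mm.
Short-edge AOV on the new format = 2·arctan(16.44 / (2 × 498.2158)) = 2·arctan(0.01650) ≈ 1.8905°.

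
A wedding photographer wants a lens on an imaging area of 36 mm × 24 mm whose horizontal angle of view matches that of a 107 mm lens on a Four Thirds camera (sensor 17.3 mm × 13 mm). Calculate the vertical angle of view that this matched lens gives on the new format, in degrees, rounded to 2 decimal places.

6.17°

Equal horizontal AOV ⇒ f₂ = f₁ · 36/17.3 = 107 × 2.08092 ≈ 222.6590 mm.
Vertical AOV on the new format = 2·arctan(24 / (2 × 222.6590)) = 2·arctan(0.05389) ≈ 6.1698°.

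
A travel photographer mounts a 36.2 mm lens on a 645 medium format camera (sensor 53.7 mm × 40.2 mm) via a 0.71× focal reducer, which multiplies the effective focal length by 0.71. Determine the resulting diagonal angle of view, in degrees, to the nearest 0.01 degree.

Effective focal length f = 36.2 × 0.71 = 25.702 mm.
Sensor diagonal = √(53.7² + 40.2²) = √4499.7300 ≈ 67.0800 mm.
α = 2·arctan(67.080 / (2 × 25.702)) = 2·arctan(1.30496) ≈ 105.0735°.

105.07°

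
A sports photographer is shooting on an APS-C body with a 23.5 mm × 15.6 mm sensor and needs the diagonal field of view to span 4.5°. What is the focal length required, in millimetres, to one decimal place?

Sensor diagonal = √(23.5² + 15.6²) = √795.6100 ≈ 28.2066 mm.
From α = 2·arctan(d/2f) we get f = d / (2·tan(α/2)).
With d = 28.2066 mm and α/2 = 2.25°, tan(α/2) ≈ 0.03929, so f ≈ 28.2066 / 0.07858 ≈ 358.9524 mm.

359.0 mm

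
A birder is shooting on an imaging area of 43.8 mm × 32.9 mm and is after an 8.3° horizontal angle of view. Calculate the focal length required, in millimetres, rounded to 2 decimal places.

From α = 2·arctan(w/2f) we get f = w / (2·tan(α/2)).
With w = 43.8 mm and α/2 = 4.15°, tan(α/2) ≈ 0.07256, so f ≈ 43.8 / 0.14512 ≈ 301.8271 mm.

301.83 mm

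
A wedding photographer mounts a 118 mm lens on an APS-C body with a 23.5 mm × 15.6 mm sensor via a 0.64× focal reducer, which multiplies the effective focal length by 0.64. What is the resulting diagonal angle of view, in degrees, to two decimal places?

Effective focal length f = 118 × 0.64 = 75.52 mm.
Sensor diagonal = √(23.5² + 15.6²) = √795.6100 ≈ 28.2066 mm.
α = 2·arctan(28.207 / (2 × 75.52)) = 2·arctan(0.18675) ≈ 21.1562°.

21.16°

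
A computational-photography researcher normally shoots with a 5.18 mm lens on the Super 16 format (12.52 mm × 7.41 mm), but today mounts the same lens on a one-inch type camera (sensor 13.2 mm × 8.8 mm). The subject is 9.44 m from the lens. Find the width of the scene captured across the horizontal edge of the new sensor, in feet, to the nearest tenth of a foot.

78.9 ft

The focal length stays 5.18 mm; the relevant sensor dimension is now w = 13.2 mm. Object distance dₒ = 9.44 m = 9440 mm.
Thin-lens field width W = w·(dₒ − f)/f = 13.2 × (9440 − 5.18)/5.18 ≈ 24042.398 mm = 24042.398/304.8 ft = 78.8793 ft.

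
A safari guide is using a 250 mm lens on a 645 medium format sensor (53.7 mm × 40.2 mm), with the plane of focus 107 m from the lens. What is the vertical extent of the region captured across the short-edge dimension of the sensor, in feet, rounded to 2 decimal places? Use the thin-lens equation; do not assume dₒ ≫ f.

dₒ: 107 m = 107000 mm.
Similar triangles through the lens centre give W/dₒ = h/dᵢ; with 1/f = 1/dₒ + 1/dᵢ this gives W = h·(dₒ − f)/f.
W = 40.2 mm × (107000 − 250) / 250 = 40.2 × 427.0000 ≈ 17165.400 mm = 17165.400/304.8 ft = 56.3169 ft.

56.32 ft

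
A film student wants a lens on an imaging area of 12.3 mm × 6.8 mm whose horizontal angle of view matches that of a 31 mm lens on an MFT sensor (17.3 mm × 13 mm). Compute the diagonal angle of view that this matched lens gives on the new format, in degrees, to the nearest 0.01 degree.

Equal horizontal AOV ⇒ f₂ = f₁ · 12.3/17.3 = 31 × 0.71098 ≈ 22.0405 mm.
Sensor diagonal = √(12.3² + 6.8²) = √197.5300 ≈ 14.0545 mm.
Diagonal AOV on the new format = 2·arctan(14.0545 / (2 × 22.0405)) = 2·arctan(0.31883) ≈ 35.3682°.

35.37°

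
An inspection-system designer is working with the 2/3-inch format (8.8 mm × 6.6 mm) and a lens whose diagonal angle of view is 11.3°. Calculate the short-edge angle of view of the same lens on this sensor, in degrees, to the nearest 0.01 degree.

6.79°

Sensor diagonal = √(8.8² + 6.6²) = √121.0000 ≈ 11.0000 mm.
From the diagonal AOV: f = 11.0000 / (2·tan(5.65°)) = 11.0000 / 0.19786 ≈ 55.5937 mm.
Short-edge AOV = 2·arctan(6.6 / (2 × 55.5937)) = 2·arctan(0.05936) ≈ 6.7941°.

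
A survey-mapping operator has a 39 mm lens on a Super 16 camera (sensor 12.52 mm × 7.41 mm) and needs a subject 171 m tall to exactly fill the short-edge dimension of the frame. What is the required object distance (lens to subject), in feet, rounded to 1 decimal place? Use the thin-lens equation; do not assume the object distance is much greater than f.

W: 171 m = 171000 mm.
Magnification m = h/W = dᵢ/dₒ; combined with 1/f = 1/dₒ + 1/dᵢ this gives dₒ = f·(1 + W/h).
dₒ = 39 mm × (1 + 171000/7.41) = 39 × 23077.9231 ≈ 900039.000 mm = 900039.000/304.8 ft = 2952.88 ft.

2952.9 ft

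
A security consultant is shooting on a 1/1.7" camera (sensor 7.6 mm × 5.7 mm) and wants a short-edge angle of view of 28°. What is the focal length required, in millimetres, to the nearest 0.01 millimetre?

From α = 2·arctan(h/2f) we get f = h / (2·tan(α/2)).
With h = 5.7 mm and α/2 = 14°, tan(α/2) ≈ 0.24933, so f ≈ 5.7 / 0.49866 ≈ 11.4307 mm.

11.43 mm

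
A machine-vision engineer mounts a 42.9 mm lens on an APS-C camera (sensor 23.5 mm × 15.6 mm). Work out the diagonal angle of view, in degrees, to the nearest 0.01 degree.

36.40°

Sensor diagonal = √(23.5² + 15.6²) = √795.6100 ≈ 28.2066 mm.
Angle of view α = 2·arctan(d/2f) with d = 28.2066 mm and f = 42.9 mm.
d/2f = 0.32875; arctan(0.32875) ≈ 18.1982°, so α ≈ 36.3963°.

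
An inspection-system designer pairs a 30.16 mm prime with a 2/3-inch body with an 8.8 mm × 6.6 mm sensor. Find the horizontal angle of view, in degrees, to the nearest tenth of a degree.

Angle of view α = 2·arctan(w/2f) with w = 8.8 mm and f = 30.16 mm.
w/2f = 0.14589; arctan(0.14589) ≈ 8.3002°, so α ≈ 16.6005°.

16.6°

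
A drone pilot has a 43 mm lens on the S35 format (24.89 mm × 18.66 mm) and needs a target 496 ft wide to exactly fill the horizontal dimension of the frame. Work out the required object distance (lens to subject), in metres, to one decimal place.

261.2 m

W: 496 ft × 304.8 mm/ft = 151180.80 mm.
Magnification m = w/W = dᵢ/dₒ; combined with 1/f = 1/dₒ + 1/dᵢ this gives dₒ = f·(1 + W/w).
dₒ = 43 mm × (1 + 151181/24.89) = 43 × 6074.9572 ≈ 261223.160 mm = 261.223 m.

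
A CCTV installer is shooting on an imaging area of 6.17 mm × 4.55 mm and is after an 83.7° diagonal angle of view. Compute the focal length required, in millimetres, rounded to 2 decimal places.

Sensor diagonal = √(6.17² + 4.55²) = √58.7714 ≈ 7.6663 mm.
From α = 2·arctan(d/2f) we get f = d / (2·tan(α/2)).
With d = 7.6663 mm and α/2 = 41.85°, tan(α/2) ≈ 0.89567, so f ≈ 7.6663 / 1.79135 ≈ 4.2796 mm.

4.28 mm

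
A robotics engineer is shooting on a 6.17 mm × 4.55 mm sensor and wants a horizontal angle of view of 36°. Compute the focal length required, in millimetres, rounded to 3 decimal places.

9.495 mm

From α = 2·arctan(w/2f) we get f = w / (2·tan(α/2)).
With w = 6.17 mm and α/2 = 18°, tan(α/2) ≈ 0.32492, so f ≈ 6.17 / 0.64984 ≈ 9.4947 mm.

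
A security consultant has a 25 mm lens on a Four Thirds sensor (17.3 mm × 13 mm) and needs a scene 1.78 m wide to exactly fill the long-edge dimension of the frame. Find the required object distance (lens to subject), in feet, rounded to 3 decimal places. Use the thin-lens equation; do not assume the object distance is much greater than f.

8.521 ft

W: 1.78 m = 1780 mm.
Magnification m = w/W = dᵢ/dₒ; combined with 1/f = 1/dₒ + 1/dᵢ this gives dₒ = f·(1 + W/w).
dₒ = 25 mm × (1 + 1780/17.3) = 25 × 103.8902 ≈ 2597.254 mm = 2597.254/304.8 ft = 8.52118 ft.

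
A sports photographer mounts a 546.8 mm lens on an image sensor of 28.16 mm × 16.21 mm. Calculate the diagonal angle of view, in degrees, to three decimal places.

Sensor diagonal = √(28.16² + 16.21²) = √1055.7497 ≈ 32.4923 mm.
Angle of view α = 2·arctan(d/2f) with d = 32.4923 mm and f = 546.8 mm.
d/2f = 0.02971; arctan(0.02971) ≈ 1.7018°, so α ≈ 3.4037°.

3.404°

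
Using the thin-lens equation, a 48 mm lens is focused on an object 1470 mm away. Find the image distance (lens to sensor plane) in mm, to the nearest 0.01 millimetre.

1/dᵢ = 1/f − 1/dₒ = 1/48 − 1/1470 = 0.0201531 mm⁻¹.
dᵢ = 1/0.0201531 ≈ 49.6203 mm.

49.62 mm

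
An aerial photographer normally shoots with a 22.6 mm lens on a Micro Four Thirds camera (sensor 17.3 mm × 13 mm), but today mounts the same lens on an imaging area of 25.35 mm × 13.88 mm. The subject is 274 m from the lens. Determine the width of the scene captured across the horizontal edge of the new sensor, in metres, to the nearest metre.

307 m

The focal length stays 22.6 mm; the relevant sensor dimension is now w = 25.35 mm. Object distance dₒ = 274 m = 274000 mm.
Thin-lens field width W = w·(dₒ − f)/f = 25.35 × (274000 − 22.6)/22.6 ≈ 307315.358 mm = 307.315 m.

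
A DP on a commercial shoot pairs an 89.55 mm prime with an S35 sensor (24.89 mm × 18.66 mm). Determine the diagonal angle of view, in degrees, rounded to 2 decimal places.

Sensor diagonal = √(24.89² + 18.66²) = √967.7077 ≈ 31.1080 mm.
Angle of view α = 2·arctan(d/2f) with d = 31.1080 mm and f = 89.55 mm.
d/2f = 0.17369; arctan(0.17369) ≈ 9.8534°, so α ≈ 19.7069°.

19.71°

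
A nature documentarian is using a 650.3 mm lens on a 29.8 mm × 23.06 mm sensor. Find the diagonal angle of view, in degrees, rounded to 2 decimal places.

Sensor diagonal = √(29.8² + 23.06²) = √1419.8036 ≈ 37.6803 mm.
Angle of view α = 2·arctan(d/2f) with d = 37.6803 mm and f = 650.3 mm.
d/2f = 0.02897; arctan(0.02897) ≈ 1.6595°, so α ≈ 3.3190°.

3.32°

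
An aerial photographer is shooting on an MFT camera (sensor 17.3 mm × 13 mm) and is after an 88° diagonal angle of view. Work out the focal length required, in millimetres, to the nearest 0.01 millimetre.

Sensor diagonal = √(17.3² + 13²) = √468.2900 ≈ 21.6400 mm.
From α = 2·arctan(d/2f) we get f = d / (2·tan(α/2)).
With d = 21.6400 mm and α/2 = 44°, tan(α/2) ≈ 0.96569, so f ≈ 21.6400 / 1.93138 ≈ 11.2044 mm.

11.20 mm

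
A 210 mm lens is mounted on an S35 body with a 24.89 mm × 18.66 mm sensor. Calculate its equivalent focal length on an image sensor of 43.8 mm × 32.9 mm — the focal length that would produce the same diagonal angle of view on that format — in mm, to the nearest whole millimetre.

Sensor diagonal = √(24.89² + 18.66²) = √967.7077 ≈ 31.1080 mm.
Sensor diagonal = √(43.8² + 32.9²) = √3000.8500 ≈ 54.7800 mm.
Equal angle of view means equal diagonal/f ratio, so f₂ = f₁ · (diagonal₂/diagonal₁) = 210 × 54.7800/31.1080.
f₂ = 210 × 1.76096 ≈ 369.802 mm.

370 mm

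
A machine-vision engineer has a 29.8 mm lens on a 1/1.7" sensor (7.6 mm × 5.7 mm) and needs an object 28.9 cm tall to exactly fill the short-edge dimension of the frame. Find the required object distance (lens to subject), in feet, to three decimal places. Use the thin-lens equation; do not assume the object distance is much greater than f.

5.055 ft

W: 28.9 cm = 289 mm.
Magnification m = h/W = dᵢ/dₒ; combined with 1/f = 1/dₒ + 1/dᵢ this gives dₒ = f·(1 + W/h).
dₒ = 29.8 mm × (1 + 289/5.7) = 29.8 × 51.7018 ≈ 1540.712 mm = 1540.712/304.8 ft = 5.05483 ft.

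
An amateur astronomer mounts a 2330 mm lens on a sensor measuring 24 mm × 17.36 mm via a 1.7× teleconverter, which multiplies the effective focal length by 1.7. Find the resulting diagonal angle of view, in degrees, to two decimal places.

Effective focal length f = 2330 × 1.7 = 3961 mm.
Sensor diagonal = √(24² + 17.36²) = √877.3696 ≈ 29.6204 mm.
α = 2·arctan(29.620 / (2 × 3961)) = 2·arctan(0.00374) ≈ 0.4285°.

0.43°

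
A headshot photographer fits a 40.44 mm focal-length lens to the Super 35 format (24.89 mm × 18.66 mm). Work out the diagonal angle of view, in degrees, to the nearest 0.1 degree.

Sensor diagonal = √(24.89² + 18.66²) = √967.7077 ≈ 31.1080 mm.
Angle of view α = 2·arctan(d/2f) with d = 31.1080 mm and f = 40.44 mm.
d/2f = 0.38462; arctan(0.38462) ≈ 21.0377°, so α ≈ 42.0754°.

42.1°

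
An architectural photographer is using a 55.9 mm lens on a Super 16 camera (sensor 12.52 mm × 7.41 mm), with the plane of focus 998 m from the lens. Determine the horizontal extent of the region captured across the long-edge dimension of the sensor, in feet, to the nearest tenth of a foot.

733.3 ft

dₒ: 998 m = 998000 mm.
Similar triangles through the lens centre give W/dₒ = w/dᵢ; with 1/f = 1/dₒ + 1/dᵢ this gives W = w·(dₒ − f)/f.
W = 12.52 mm × (998000 − 55.9) / 55.9 = 12.52 × 17852.3095 ≈ 223510.915 mm = 223510.915/304.8 ft = 733.304 ft.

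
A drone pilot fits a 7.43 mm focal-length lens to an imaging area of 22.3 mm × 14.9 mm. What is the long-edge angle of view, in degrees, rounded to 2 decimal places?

112.64°

Angle of view α = 2·arctan(w/2f) with w = 22.3 mm and f = 7.43 mm.
w/2f = 1.50067; arctan(1.50067) ≈ 56.3218°, so α ≈ 112.6436°.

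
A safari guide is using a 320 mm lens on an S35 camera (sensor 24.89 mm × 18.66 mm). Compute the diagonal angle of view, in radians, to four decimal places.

Sensor diagonal = √(24.89² + 18.66²) = √967.7077 ≈ 31.1080 mm.
Angle of view α = 2·arctan(d/2f) with d = 31.1080 mm and f = 320 mm.
d/2f = 0.04861; arctan(0.04861) ≈ 0.0486 rad, so α ≈ 0.0971 rad.

0.0971 rad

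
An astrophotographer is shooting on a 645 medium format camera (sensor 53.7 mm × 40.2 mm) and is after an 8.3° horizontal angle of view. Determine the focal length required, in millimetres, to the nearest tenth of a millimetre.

370.0 mm

From α = 2·arctan(w/2f) we get f = w / (2·tan(α/2)).
With w = 53.7 mm and α/2 = 4.15°, tan(α/2) ≈ 0.07256, so f ≈ 53.7 / 0.14512 ≈ 370.0483 mm.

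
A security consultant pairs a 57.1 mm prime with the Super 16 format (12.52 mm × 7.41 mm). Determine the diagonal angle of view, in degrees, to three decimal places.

Sensor diagonal = √(12.52² + 7.41²) = √211.6585 ≈ 14.5485 mm.
Angle of view α = 2·arctan(d/2f) with d = 14.5485 mm and f = 57.1 mm.
d/2f = 0.12739; arctan(0.12739) ≈ 7.2601°, so α ≈ 14.5202°.

14.520°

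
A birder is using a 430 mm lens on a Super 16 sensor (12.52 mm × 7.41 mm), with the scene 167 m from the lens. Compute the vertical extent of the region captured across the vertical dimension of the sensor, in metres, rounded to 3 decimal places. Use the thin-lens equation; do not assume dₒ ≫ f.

dₒ: 167 m = 167000 mm.
Similar triangles through the lens centre give W/dₒ = h/dᵢ; with 1/f = 1/dₒ + 1/dᵢ this gives W = h·(dₒ − f)/f.
W = 7.41 mm × (167000 − 430) / 430 = 7.41 × 387.3721 ≈ 2870.427 mm = 2.87043 m.

2.870 m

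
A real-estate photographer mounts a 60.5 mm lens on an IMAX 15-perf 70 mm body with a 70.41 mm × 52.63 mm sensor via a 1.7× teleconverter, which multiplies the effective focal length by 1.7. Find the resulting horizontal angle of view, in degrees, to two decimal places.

37.79°

Effective focal length f = 60.5 × 1.7 = 102.85 mm.
α = 2·arctan(70.41 / (2 × 102.85)) = 2·arctan(0.34229) ≈ 37.7916°.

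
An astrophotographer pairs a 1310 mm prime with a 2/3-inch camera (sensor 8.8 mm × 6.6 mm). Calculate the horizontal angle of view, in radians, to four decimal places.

Angle of view α = 2·arctan(w/2f) with w = 8.8 mm and f = 1310 mm.
w/2f = 0.00336; arctan(0.00336) ≈ 0.0034 rad, so α ≈ 0.0067 rad.

0.0067 rad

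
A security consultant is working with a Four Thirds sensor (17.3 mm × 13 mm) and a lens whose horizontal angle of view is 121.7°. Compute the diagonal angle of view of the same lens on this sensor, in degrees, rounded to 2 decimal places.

From the horizontal AOV: f = 17.3 / (2·tan(60.85°)) = 17.3 / 3.58592 ≈ 4.8244 mm.
Sensor diagonal = √(17.3² + 13²) = √468.2900 ≈ 21.6400 mm.
Diagonal AOV = 2·arctan(21.6400 / (2 × 4.8244)) = 2·arctan(2.24276) ≈ 131.9378°.

131.94°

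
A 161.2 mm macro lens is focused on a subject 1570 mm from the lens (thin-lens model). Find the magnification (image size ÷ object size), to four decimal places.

0.1144×

Thin lens: 1/f = 1/dₒ + 1/dᵢ → 1/dᵢ = 1/161.2 − 1/1570 = 0.0055665 mm⁻¹, so dᵢ ≈ 179.6451 mm.
Magnification m = dᵢ/dₒ = 179.6451/1570 ≈ 0.11442.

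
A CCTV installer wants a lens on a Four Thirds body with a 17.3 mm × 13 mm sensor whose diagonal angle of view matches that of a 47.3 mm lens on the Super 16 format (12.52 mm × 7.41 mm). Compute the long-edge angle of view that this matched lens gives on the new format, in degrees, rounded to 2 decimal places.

Sensor diagonal = √(12.52² + 7.41²) = √211.6585 ≈ 14.5485 mm.
Sensor diagonal = √(17.3² + 13²) = √468.2900 ≈ 21.6400 mm.
Equal diagonal AOV ⇒ f₂ = f₁ · 21.6400/14.5485 = 47.3 × 1.48744 ≈ 70.3559 mm.
Long-edge AOV on the new format = 2·arctan(17.3 / (2 × 70.3559)) = 2·arctan(0.12295) ≈ 14.0183°.

14.02°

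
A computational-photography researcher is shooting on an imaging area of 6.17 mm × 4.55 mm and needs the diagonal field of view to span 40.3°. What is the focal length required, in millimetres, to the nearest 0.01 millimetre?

Sensor diagonal = √(6.17² + 4.55²) = √58.7714 ≈ 7.6663 mm.
From α = 2·arctan(d/2f) we get f = d / (2·tan(α/2)).
With d = 7.6663 mm and α/2 = 20.15°, tan(α/2) ≈ 0.36694, so f ≈ 7.6663 / 0.73388 ≈ 10.4463 mm.

10.45 mm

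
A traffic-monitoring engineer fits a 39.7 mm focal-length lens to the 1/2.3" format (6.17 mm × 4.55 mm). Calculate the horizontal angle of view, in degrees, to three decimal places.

8.887°

Angle of view α = 2·arctan(w/2f) with w = 6.17 mm and f = 39.7 mm.
w/2f = 0.07771; arctan(0.07771) ≈ 4.4434°, so α ≈ 8.8868°.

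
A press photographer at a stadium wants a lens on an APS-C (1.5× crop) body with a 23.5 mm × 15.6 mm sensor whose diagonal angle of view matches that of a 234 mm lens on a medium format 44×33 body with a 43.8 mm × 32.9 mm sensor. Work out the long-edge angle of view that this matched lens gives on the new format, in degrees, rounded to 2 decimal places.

Sensor diagonal = √(43.8² + 32.9²) = √3000.8500 ≈ 54.7800 mm.
Sensor diagonal = √(23.5² + 15.6²) = √795.6100 ≈ 28.2066 mm.
Equal diagonal AOV ⇒ f₂ = f₁ · 28.2066/54.7800 = 234 × 0.51491 ≈ 120.4880 mm.
Long-edge AOV on the new format = 2·arctan(23.5 / (2 × 120.4880)) = 2·arctan(0.09752) ≈ 11.1398°.

11.14°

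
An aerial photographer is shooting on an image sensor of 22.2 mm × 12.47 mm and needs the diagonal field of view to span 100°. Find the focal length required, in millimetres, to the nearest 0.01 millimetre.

Sensor diagonal = √(22.2² + 12.47²) = √648.3409 ≈ 25.4625 mm.
From α = 2·arctan(d/2f) we get f = d / (2·tan(α/2)).
With d = 25.4625 mm and α/2 = 50°, tan(α/2) ≈ 1.19175, so f ≈ 25.4625 / 2.38351 ≈ 10.6828 mm.

10.68 mm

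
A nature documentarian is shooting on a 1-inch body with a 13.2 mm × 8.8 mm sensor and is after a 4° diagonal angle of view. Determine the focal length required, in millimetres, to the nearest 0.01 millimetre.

Sensor diagonal = √(13.2² + 8.8²) = √251.6800 ≈ 15.8644 mm.
From α = 2·arctan(d/2f) we get f = d / (2·tan(α/2)).
With d = 15.8644 mm and α/2 = 2°, tan(α/2) ≈ 0.03492, so f ≈ 15.8644 / 0.06984 ≈ 227.1489 mm.

227.15 mm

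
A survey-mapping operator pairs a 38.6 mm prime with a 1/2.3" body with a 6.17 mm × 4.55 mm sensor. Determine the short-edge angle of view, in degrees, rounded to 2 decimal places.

6.75°

Angle of view α = 2·arctan(h/2f) with h = 4.55 mm and f = 38.6 mm.
h/2f = 0.05894; arctan(0.05894) ≈ 3.3730°, so α ≈ 6.7460°.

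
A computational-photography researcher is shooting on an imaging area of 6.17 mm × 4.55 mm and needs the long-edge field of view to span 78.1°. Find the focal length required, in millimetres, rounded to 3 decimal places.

3.803 mm

From α = 2·arctan(w/2f) we get f = w / (2·tan(α/2)).
With w = 6.17 mm and α/2 = 39.05°, tan(α/2) ≈ 0.81123, so f ≈ 6.17 / 1.62246 ≈ 3.8029 mm.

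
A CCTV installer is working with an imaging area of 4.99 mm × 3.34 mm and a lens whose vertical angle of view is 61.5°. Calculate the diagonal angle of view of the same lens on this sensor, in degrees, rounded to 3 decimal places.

From the vertical AOV: f = 3.34 / (2·tan(30.75°)) = 3.34 / 1.18987 ≈ 2.8070 mm.
Sensor diagonal = √(4.99² + 3.34²) = √36.0557 ≈ 6.0046 mm.
Diagonal AOV = 2·arctan(6.0046 / (2 × 2.8070)) = 2·arctan(1.06958) ≈ 93.8510°.

93.851°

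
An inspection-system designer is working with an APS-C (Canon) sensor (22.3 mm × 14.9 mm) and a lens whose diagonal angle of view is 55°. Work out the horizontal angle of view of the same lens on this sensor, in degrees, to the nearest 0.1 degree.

46.8°

Sensor diagonal = √(22.3² + 14.9²) = √719.3000 ≈ 26.8198 mm.
From the diagonal AOV: f = 26.8198 / (2·tan(27.5°)) = 26.8198 / 1.04113 ≈ 25.7601 mm.
Horizontal AOV = 2·arctan(22.3 / (2 × 25.7601)) = 2·arctan(0.43284) ≈ 46.8097°.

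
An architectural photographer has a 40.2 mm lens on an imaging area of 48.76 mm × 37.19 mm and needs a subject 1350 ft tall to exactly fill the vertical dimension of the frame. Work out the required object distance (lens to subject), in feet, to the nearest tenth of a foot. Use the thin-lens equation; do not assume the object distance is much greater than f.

W: 1350 ft × 304.8 mm/ft = 411479.99 mm.
Magnification m = h/W = dᵢ/dₒ; combined with 1/f = 1/dₒ + 1/dᵢ this gives dₒ = f·(1 + W/h).
dₒ = 40.2 mm × (1 + 411480/37.19) = 40.2 × 11065.2642 ≈ 444823.622 mm = 444823.622/304.8 ft = 1459.4 ft.

1459.4 ft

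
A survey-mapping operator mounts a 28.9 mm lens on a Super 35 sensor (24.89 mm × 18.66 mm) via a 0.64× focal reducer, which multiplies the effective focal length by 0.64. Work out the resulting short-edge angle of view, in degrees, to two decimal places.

Effective focal length f = 28.9 × 0.64 = 18.496 mm.
α = 2·arctan(18.66 / (2 × 18.496)) = 2·arctan(0.50443) ≈ 53.5358°.

53.54°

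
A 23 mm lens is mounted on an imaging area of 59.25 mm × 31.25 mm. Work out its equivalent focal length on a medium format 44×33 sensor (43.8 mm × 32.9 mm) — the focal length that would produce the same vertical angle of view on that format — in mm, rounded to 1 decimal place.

Equal angle of view means equal height/f ratio, so f₂ = f₁ · (height₂/height₁) = 23 × 32.9/31.25.
f₂ = 23 × 1.05280 ≈ 24.214 mm.

24.2 mm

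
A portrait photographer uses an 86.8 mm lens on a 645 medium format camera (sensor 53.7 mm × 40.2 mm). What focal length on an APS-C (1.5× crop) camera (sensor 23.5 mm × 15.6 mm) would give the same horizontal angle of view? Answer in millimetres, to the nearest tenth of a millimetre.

Equal angle of view means equal width/f ratio, so f₂ = f₁ · (width₂/width₁) = 86.8 × 23.5/53.7.
f₂ = 86.8 × 0.43762 ≈ 37.985 mm.

38.0 mm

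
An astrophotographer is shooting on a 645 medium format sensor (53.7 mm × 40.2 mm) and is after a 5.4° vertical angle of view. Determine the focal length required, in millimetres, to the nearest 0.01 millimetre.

From α = 2·arctan(h/2f) we get f = h / (2·tan(α/2)).
With h = 40.2 mm and α/2 = 2.7°, tan(α/2) ≈ 0.04716, so f ≈ 40.2 / 0.09432 ≈ 426.2195 mm.

426.22 mm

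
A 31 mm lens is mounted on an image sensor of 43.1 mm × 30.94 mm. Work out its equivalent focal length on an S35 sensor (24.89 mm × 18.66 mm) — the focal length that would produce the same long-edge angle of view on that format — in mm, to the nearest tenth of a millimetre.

17.9 mm

Equal angle of view means equal width/f ratio, so f₂ = f₁ · (width₂/width₁) = 31 × 24.89/43.1.
f₂ = 31 × 0.57749 ≈ 17.902 mm.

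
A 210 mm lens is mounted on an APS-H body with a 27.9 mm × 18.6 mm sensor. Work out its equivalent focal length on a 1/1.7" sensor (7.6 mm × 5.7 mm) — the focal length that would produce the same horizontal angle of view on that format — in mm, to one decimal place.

Equal angle of view means equal width/f ratio, so f₂ = f₁ · (width₂/width₁) = 210 × 7.6/27.9.
f₂ = 210 × 0.27240 ≈ 57.204 mm.

57.2 mm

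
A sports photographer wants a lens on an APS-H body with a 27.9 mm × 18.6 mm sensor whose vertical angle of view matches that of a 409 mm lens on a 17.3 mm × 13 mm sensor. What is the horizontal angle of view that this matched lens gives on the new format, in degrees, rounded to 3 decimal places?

2.731°

Equal vertical AOV ⇒ f₂ = f₁ · 18.6/13 = 409 × 1.43077 ≈ 585.1846 mm.
Horizontal AOV on the new format = 2·arctan(27.9 / (2 × 585.1846)) = 2·arctan(0.02384) ≈ 2.7312°.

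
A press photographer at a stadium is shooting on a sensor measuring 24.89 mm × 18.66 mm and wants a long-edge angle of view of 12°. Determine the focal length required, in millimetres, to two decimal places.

118.41 mm

From α = 2·arctan(w/2f) we get f = w / (2·tan(α/2)).
With w = 24.89 mm and α/2 = 6°, tan(α/2) ≈ 0.10510, so f ≈ 24.89 / 0.21021 ≈ 118.4063 mm.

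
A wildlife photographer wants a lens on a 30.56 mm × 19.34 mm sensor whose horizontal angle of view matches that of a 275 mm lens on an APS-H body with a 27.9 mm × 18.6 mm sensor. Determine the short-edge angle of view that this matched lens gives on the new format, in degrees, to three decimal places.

Equal horizontal AOV ⇒ f₂ = f₁ · 30.56/27.9 = 275 × 1.09534 ≈ 301.2186 mm.
Short-edge AOV on the new format = 2·arctan(19.34 / (2 × 301.2186)) = 2·arctan(0.03210) ≈ 3.6775°.

3.677°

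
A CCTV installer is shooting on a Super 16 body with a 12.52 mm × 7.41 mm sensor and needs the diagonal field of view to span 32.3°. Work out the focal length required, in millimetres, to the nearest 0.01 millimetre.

25.12 mm

Sensor diagonal = √(12.52² + 7.41²) = √211.6585 ≈ 14.5485 mm.
From α = 2·arctan(d/2f) we get f = d / (2·tan(α/2)).
With d = 14.5485 mm and α/2 = 16.15°, tan(α/2) ≈ 0.28958, so f ≈ 14.5485 / 0.57916 ≈ 25.1199 mm.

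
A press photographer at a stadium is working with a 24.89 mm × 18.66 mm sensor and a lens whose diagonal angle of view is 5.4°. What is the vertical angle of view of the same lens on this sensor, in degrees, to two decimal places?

3.24°

Sensor diagonal = √(24.89² + 18.66²) = √967.7077 ≈ 31.1080 mm.
From the diagonal AOV: f = 31.1080 / (2·tan(2.7°)) = 31.1080 / 0.09432 ≈ 329.8218 mm.
Vertical AOV = 2·arctan(18.66 / (2 × 329.8218)) = 2·arctan(0.02829) ≈ 3.2407°.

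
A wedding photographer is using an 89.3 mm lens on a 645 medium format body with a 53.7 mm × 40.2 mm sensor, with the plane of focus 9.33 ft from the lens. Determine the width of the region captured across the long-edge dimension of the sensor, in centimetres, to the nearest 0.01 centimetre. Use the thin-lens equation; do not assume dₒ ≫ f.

dₒ: 9.33 ft × 304.8 mm/ft = 2843.78 mm.
Similar triangles through the lens centre give W/dₒ = w/dᵢ; with 1/f = 1/dₒ + 1/dᵢ this gives W = w·(dₒ − f)/f.
W = 53.7 mm × (2843.78 − 89.3) / 89.3 = 53.7 × 30.8453 ≈ 1656.392 mm = 165.639 cm.

165.64 cm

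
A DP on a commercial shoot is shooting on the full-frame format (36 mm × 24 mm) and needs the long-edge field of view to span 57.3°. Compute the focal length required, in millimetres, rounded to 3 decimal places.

32.946 mm

From α = 2·arctan(w/2f) we get f = w / (2·tan(α/2)).
With w = 36 mm and α/2 = 28.65°, tan(α/2) ≈ 0.54635, so f ≈ 36 / 1.09270 ≈ 32.9459 mm.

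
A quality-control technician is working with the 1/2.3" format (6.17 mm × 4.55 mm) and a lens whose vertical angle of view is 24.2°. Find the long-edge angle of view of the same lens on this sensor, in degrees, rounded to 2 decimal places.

From the vertical AOV: f = 4.55 / (2·tan(12.1°)) = 4.55 / 0.42876 ≈ 10.6119 mm.
Long-edge AOV = 2·arctan(6.17 / (2 × 10.6119)) = 2·arctan(0.29071) ≈ 32.4194°.

32.42°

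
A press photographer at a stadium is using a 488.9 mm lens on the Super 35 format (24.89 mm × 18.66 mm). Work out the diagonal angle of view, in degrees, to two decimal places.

3.64°

Sensor diagonal = √(24.89² + 18.66²) = √967.7077 ≈ 31.1080 mm.
Angle of view α = 2·arctan(d/2f) with d = 31.1080 mm and f = 488.9 mm.
d/2f = 0.03181; arctan(0.03181) ≈ 1.8222°, so α ≈ 3.6444°.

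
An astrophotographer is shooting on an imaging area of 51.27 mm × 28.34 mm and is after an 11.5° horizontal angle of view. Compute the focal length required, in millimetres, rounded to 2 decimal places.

From α = 2·arctan(w/2f) we get f = w / (2·tan(α/2)).
With w = 51.27 mm and α/2 = 5.75°, tan(α/2) ≈ 0.10069, so f ≈ 51.27 / 0.20139 ≈ 254.5814 mm.

254.58 mm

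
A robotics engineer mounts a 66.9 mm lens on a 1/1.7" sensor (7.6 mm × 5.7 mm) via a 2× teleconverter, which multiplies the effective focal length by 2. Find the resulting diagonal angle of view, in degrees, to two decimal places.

Effective focal length f = 66.9 × 2 = 133.8 mm.
Sensor diagonal = √(7.6² + 5.7²) = √90.2500 ≈ 9.5000 mm.
α = 2·arctan(9.500 / (2 × 133.8)) = 2·arctan(0.03550) ≈ 4.0664°.

4.07°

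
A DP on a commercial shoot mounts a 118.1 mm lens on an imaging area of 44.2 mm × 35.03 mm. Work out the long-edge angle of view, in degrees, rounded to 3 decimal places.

21.198°

Angle of view α = 2·arctan(w/2f) with w = 44.2 mm and f = 118.1 mm.
w/2f = 0.18713; arctan(0.18713) ≈ 10.5991°, so α ≈ 21.1983°.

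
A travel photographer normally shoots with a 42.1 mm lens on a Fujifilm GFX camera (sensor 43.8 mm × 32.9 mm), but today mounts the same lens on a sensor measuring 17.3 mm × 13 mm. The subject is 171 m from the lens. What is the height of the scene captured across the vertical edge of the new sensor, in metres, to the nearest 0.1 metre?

52.8 m

The focal length stays 42.1 mm; the relevant sensor dimension is now h = 13 mm. Object distance dₒ = 171 m = 171000 mm.
Thin-lens field height W = h·(dₒ − f)/f = 13 × (171000 − 42.1)/42.1 ≈ 52789.850 mm = 52.7899 m.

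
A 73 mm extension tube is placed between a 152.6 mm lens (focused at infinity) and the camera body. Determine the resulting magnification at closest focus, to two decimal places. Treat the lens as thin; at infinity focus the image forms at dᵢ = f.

The tube moves the image plane from f to f + e, so dᵢ = 152.6 + 73 = 225.6 mm. Focus is achieved when 1/f = 1/dₒ + 1/dᵢ, giving dₒ = 1/(1/f − 1/(f+e)).
Magnification m = dᵢ/dₒ = (f+e)·(1/f − 1/(f+e)) = e/f = 73/152.6 ≈ 0.4784.

0.48×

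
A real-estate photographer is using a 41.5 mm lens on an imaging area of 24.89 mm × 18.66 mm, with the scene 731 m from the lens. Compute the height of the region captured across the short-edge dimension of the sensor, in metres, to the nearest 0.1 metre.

328.7 m

dₒ: 731 m = 731000 mm.
Similar triangles through the lens centre give W/dₒ = h/dᵢ; with 1/f = 1/dₒ + 1/dᵢ this gives W = h·(dₒ − f)/f.
W = 18.66 mm × (731000 − 41.5) / 41.5 = 18.66 × 17613.4578 ≈ 328667.123 mm = 328.667 m.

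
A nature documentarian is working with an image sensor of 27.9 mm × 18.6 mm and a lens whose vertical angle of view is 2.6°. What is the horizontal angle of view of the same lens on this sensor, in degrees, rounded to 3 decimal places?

From the vertical AOV: f = 18.6 / (2·tan(1.3°)) = 18.6 / 0.04539 ≈ 409.8149 mm.
Horizontal AOV = 2·arctan(27.9 / (2 × 409.8149)) = 2·arctan(0.03404) ≈ 3.8992°.

3.899°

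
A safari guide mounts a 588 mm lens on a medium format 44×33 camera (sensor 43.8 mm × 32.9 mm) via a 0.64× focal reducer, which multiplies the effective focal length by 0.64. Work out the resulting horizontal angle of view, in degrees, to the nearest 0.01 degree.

Effective focal length f = 588 × 0.64 = 376.32 mm.
α = 2·arctan(43.8 / (2 × 376.32)) = 2·arctan(0.05820) ≈ 6.6612°.

6.66°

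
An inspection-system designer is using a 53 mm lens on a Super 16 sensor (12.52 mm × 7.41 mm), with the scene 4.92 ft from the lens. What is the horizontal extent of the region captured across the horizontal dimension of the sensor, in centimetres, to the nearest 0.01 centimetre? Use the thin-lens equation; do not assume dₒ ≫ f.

34.17 cm

dₒ: 4.92 ft × 304.8 mm/ft = 1499.62 mm.
Similar triangles through the lens centre give W/dₒ = w/dᵢ; with 1/f = 1/dₒ + 1/dᵢ this gives W = w·(dₒ − f)/f.
W = 12.52 mm × (1499.62 − 53) / 53 = 12.52 × 27.2946 ≈ 341.729 mm = 34.1729 cm.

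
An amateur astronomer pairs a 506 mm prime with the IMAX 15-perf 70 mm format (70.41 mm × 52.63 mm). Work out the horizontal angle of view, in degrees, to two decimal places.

7.96°

Angle of view α = 2·arctan(w/2f) with w = 70.41 mm and f = 506 mm.
w/2f = 0.06958; arctan(0.06958) ≈ 3.9799°, so α ≈ 7.9599°.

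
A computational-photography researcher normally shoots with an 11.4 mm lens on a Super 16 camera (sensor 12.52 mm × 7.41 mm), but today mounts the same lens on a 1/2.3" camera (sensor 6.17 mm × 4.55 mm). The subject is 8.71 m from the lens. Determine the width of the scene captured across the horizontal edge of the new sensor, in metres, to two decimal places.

The focal length stays 11.4 mm; the relevant sensor dimension is now w = 6.17 mm. Object distance dₒ = 8.71 m = 8710 mm.
Thin-lens field width W = w·(dₒ − f)/f = 6.17 × (8710 − 11.4)/11.4 ≈ 4707.926 mm = 4.70793 m.

4.71 m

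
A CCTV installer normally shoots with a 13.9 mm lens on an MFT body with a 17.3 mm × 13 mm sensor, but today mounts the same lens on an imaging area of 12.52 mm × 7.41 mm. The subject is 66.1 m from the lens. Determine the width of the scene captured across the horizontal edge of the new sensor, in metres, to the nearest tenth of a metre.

59.5 m

The focal length stays 13.9 mm; the relevant sensor dimension is now w = 12.52 mm. Object distance dₒ = 66.1 m = 66100 mm.
Thin-lens field width W = w·(dₒ − f)/f = 12.52 × (66100 − 13.9)/13.9 ≈ 59525.034 mm = 59.525 m.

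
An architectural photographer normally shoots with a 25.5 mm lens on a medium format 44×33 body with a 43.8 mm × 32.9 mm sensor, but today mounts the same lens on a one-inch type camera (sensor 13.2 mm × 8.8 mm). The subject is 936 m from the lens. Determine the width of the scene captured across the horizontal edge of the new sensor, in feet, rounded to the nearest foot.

1590 ft

The focal length stays 25.5 mm; the relevant sensor dimension is now w = 13.2 mm. Object distance dₒ = 936 m = 936000 mm.
Thin-lens field width W = w·(dₒ − f)/f = 13.2 × (936000 − 25.5)/25.5 ≈ 484504.447 mm = 484504.447/304.8 ft = 1589.58 ft.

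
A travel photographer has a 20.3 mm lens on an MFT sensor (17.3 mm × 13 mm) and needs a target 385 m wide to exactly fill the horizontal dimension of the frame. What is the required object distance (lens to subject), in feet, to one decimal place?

W: 385 m = 385000 mm.
Magnification m = w/W = dᵢ/dₒ; combined with 1/f = 1/dₒ + 1/dᵢ this gives dₒ = f·(1 + W/w).
dₒ = 20.3 mm × (1 + 385000/17.3) = 20.3 × 22255.3353 ≈ 451783.306 mm = 451783.306/304.8 ft = 1482.23 ft.

1482.2 ft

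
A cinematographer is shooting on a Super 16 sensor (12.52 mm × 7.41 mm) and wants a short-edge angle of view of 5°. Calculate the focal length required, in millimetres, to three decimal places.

84.858 mm

From α = 2·arctan(h/2f) we get f = h / (2·tan(α/2)).
With h = 7.41 mm and α/2 = 2.5°, tan(α/2) ≈ 0.04366, so f ≈ 7.41 / 0.08732 ≈ 84.8585 mm.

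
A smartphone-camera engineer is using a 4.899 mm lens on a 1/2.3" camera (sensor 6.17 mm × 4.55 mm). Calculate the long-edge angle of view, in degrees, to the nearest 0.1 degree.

Angle of view α = 2·arctan(w/2f) with w = 6.17 mm and f = 4.899 mm.
w/2f = 0.62972; arctan(0.62972) ≈ 32.1995°, so α ≈ 64.3989°.

64.4°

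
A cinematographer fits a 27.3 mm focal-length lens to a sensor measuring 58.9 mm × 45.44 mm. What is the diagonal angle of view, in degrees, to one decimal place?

Sensor diagonal = √(58.9² + 45.44²) = √5534.0036 ≈ 74.3909 mm.
Angle of view α = 2·arctan(d/2f) with d = 74.3909 mm and f = 27.3 mm.
d/2f = 1.36247; arctan(1.36247) ≈ 53.7228°, so α ≈ 107.4456°.

107.4°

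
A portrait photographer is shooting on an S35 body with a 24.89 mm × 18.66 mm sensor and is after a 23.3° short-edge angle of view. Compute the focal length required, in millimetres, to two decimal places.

45.25 mm

From α = 2·arctan(h/2f) we get f = h / (2·tan(α/2)).
With h = 18.66 mm and α/2 = 11.65°, tan(α/2) ≈ 0.20618, so f ≈ 18.66 / 0.41236 ≈ 45.2517 mm.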